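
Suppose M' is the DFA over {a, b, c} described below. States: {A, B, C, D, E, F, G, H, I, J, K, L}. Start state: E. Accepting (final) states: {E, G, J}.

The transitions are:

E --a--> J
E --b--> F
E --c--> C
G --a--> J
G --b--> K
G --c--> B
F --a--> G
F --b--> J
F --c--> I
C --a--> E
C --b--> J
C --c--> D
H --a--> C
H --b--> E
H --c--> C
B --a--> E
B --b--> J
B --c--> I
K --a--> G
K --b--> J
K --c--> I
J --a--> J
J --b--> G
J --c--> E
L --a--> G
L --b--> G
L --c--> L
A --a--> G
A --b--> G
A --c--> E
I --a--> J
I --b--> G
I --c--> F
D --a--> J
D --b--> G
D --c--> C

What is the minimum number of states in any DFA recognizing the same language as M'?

4

First remove the unreachable states {A,H,L}; 9 states remain.
Initial partition by acceptance: {E,G,J} | {B,C,D,F,I,K}.
Split {E,G,J} by δ(·,b) → {E,G} and {J}.
On input a, block {B,C,D,F,I,K} splits into {B,C,F,K} and {D,I}.
No further refinement is possible. Final partition (4 blocks): {E,G} | {B,C,F,K} | {J} | {D,I}.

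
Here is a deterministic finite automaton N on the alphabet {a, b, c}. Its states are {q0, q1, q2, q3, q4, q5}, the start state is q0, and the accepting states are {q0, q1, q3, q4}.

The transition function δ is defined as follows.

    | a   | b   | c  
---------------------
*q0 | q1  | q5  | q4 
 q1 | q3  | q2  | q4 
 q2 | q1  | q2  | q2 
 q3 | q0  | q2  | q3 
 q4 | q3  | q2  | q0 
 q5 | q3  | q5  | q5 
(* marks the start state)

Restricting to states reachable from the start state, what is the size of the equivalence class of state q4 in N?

4

Initial partition by acceptance: {q0,q1,q3,q4} | {q2,q5}.
No further refinement is possible. Final partition (2 blocks): {q0,q1,q3,q4} | {q2,q5}.
State q4 belongs to the block {q0,q1,q3,q4}, which has 4 states.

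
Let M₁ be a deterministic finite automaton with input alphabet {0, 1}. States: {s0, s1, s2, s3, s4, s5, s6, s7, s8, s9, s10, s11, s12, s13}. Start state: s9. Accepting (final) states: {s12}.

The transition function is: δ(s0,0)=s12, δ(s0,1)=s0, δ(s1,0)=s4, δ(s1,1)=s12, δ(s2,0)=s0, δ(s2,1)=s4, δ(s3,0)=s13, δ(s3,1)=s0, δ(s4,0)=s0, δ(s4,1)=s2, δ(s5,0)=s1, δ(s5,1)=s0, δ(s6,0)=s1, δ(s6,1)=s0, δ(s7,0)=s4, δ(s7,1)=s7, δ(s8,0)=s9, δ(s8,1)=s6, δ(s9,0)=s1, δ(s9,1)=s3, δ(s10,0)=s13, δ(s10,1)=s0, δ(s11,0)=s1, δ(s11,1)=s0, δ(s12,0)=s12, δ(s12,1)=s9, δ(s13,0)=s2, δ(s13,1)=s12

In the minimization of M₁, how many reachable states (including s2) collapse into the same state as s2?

2

Reachable states from the start: {s0,s1,s2,s3,s4,s9,s12,s13}. Unreachable: {s5,s6,s7,s8,s10,s11} — drop them.
Initial partition by acceptance: {s12} | {s0,s1,s2,s3,s4,s9,s13}.
Split {s0,s1,s2,s3,s4,s9,s13} by δ(·,0) → {s1,s2,s3,s4,s9,s13} and {s0}.
Refine {s1,s2,s3,s4,s9,s13} on symbol 0: members go to different blocks, giving {s1,s3,s9,s13} and {s2,s4}.
Split {s1,s3,s9,s13} by δ(·,0) → {s1,s13} and {s3,s9}.
On input 1, block {s3,s9} splits into {s3} and {s9}.
No further refinement is possible. Final partition (6 blocks): {s12} | {s1,s13} | {s0} | {s2,s4} | {s3} | {s9}.
State s2 belongs to the block {s2,s4}, which has 2 states.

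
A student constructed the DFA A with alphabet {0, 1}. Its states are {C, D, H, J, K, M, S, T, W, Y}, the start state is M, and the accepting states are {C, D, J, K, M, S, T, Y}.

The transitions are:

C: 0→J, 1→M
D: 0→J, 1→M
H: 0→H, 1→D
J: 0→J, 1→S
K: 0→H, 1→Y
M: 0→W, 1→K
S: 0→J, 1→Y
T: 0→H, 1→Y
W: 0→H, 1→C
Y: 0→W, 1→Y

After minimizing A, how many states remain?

4

Reachable states from the start: {C,D,H,J,K,M,S,W,Y}. Unreachable: {T} — drop them.
Initial partition by acceptance: {C,D,J,K,M,S,Y} | {H,W}.
Refine {C,D,J,K,M,S,Y} on symbol 0: members go to different blocks, giving {C,D,J,S} and {K,M,Y}.
Refine {C,D,J,S} on symbol 1: members go to different blocks, giving {C,D,S} and {J}.
Stable partition: {C,D,S} | {H,W} | {K,M,Y} | {J} — 4 equivalence classes.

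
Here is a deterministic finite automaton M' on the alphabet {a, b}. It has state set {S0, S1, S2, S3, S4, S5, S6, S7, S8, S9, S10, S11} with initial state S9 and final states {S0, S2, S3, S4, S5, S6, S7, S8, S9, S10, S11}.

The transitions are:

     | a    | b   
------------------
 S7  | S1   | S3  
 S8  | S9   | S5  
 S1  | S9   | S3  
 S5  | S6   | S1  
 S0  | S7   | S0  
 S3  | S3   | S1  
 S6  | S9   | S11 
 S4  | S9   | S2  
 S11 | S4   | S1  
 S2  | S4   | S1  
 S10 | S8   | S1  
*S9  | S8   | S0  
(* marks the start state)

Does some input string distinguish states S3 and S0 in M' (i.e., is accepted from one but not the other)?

States {S10} cannot be reached from the start state, so discard them.
Initial partition by acceptance: {S0,S2,S3,S4,S5,S6,S7,S8,S9,S11} | {S1}.
Refine {S0,S2,S3,S4,S5,S6,S7,S8,S9,S11} on symbol a: members go to different blocks, giving {S0,S2,S3,S4,S5,S6,S8,S9,S11} and {S7}.
Refine {S0,S2,S3,S4,S5,S6,S8,S9,S11} on symbol a: members go to different blocks, giving {S2,S3,S4,S5,S6,S8,S9,S11} and {S0}.
Split {S2,S3,S4,S5,S6,S8,S9,S11} by δ(·,b) → {S2,S3,S5,S11} and {S4,S6,S8} and {S9}.
Split {S2,S3,S5,S11} by δ(·,a) → {S2,S5,S11} and {S3}.
No further refinement is possible. Final partition (7 blocks): {S2,S5,S11} | {S1} | {S7} | {S0} | {S4,S6,S8} | {S9} | {S3}.
S3 and S0 end up in different blocks, so they are distinguishable. For instance, the string 'b' is accepted from only S0.

Yes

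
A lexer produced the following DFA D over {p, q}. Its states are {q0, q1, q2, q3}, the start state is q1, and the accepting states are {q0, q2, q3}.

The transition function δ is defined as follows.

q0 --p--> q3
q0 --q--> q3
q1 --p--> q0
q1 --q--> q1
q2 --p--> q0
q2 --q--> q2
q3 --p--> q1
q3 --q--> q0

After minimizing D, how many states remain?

States {q2} cannot be reached from the start state, so discard them.
P0 = {q0,q3} | {q1}.
Split {q0,q3} by δ(·,p) → {q0} and {q3}.
Stable partition: {q0} | {q1} | {q3} — 3 equivalence classes.

3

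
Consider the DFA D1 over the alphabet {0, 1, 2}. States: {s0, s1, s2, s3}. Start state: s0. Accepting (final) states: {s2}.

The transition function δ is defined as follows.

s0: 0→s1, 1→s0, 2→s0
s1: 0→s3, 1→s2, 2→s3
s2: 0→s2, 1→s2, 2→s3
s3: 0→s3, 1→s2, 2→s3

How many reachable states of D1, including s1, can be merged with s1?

Every state is reachable, so we keep all 4.
P0 = {s2} | {s0,s1,s3}.
Split {s0,s1,s3} by δ(·,1) → {s1,s3} and {s0}.
No further refinement is possible. Final partition (3 blocks): {s2} | {s1,s3} | {s0}.
The equivalence class containing s1 is {s1,s3}, of size 2.

2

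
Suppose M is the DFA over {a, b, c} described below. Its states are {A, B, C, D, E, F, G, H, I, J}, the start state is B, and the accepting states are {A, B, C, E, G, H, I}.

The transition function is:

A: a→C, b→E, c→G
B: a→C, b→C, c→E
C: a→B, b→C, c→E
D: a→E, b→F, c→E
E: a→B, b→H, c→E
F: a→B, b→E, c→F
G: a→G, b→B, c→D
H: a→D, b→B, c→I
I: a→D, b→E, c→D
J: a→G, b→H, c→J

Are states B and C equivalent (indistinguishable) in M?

First remove the unreachable states {A,G,J}; 7 states remain.
P0 = {B,C,E,H,I} | {D,F}.
Split {B,C,E,H,I} by δ(·,a) → {B,C,E} and {H,I}.
On input b, block {B,C,E} splits into {B,C} and {E}.
On input a, block {D,F} splits into {D} and {F}.
On input b, block {H,I} splits into {H} and {I}.
No further refinement is possible. Final partition (6 blocks): {B,C} | {D} | {H} | {E} | {F} | {I}.
B and C lie in the same block of the stable partition, so they are equivalent — no string distinguishes them.

Yes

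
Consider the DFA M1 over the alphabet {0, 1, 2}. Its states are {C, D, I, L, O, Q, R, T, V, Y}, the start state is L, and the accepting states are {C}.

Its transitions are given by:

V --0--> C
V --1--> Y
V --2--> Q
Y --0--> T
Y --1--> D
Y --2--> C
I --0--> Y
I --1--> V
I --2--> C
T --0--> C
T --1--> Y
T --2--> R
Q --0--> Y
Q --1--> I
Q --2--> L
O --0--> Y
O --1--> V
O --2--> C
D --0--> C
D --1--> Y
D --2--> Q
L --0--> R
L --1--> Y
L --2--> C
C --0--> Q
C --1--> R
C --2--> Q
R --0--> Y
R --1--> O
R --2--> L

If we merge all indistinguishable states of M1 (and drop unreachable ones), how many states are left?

Every state is reachable, so we keep all 10.
Initial partition by acceptance: {C} | {D,I,L,O,Q,R,T,V,Y}.
On input 0, block {D,I,L,O,Q,R,T,V,Y} splits into {I,L,O,Q,R,Y} and {D,T,V}.
Refine {I,L,O,Q,R,Y} on symbol 0: members go to different blocks, giving {I,L,O,Q,R} and {Y}.
On input 0, block {I,L,O,Q,R} splits into {I,O,Q,R} and {L}.
Refine {I,O,Q,R} on symbol 1: members go to different blocks, giving {Q,R} and {I,O}.
No further refinement is possible. Final partition (6 blocks): {C} | {Q,R} | {D,T,V} | {Y} | {L} | {I,O}.

6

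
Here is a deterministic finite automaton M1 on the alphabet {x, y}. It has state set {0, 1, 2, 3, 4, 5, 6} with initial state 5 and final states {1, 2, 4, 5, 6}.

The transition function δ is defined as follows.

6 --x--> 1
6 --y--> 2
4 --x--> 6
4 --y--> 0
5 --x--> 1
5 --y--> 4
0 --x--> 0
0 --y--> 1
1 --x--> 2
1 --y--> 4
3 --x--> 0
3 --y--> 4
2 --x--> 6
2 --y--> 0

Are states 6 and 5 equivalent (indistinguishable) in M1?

Yes

First remove the unreachable states {3}; 6 states remain.
Initial partition by acceptance: {1,2,4,5,6} | {0}.
On input y, block {1,2,4,5,6} splits into {1,5,6} and {2,4}.
Refine {1,5,6} on symbol x: members go to different blocks, giving {5,6} and {1}.
The partition is now stable with 4 blocks: {5,6} | {0} | {2,4} | {1}.
6 and 5 lie in the same block of the stable partition, so they are equivalent — no string distinguishes them.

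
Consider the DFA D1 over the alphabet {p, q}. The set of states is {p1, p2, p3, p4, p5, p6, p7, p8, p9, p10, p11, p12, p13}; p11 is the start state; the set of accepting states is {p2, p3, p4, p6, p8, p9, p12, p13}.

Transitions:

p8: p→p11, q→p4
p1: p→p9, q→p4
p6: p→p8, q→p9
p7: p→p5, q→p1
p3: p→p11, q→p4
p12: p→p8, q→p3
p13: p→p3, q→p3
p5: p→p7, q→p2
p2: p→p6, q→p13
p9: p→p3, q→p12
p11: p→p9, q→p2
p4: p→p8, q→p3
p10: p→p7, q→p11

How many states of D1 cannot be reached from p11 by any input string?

BFS from p11 reaches {p2, p3, p4, p6, p8, p9, p11, p12, p13}; the 4 state(s) p1, p5, p7, p10 are never visited.

4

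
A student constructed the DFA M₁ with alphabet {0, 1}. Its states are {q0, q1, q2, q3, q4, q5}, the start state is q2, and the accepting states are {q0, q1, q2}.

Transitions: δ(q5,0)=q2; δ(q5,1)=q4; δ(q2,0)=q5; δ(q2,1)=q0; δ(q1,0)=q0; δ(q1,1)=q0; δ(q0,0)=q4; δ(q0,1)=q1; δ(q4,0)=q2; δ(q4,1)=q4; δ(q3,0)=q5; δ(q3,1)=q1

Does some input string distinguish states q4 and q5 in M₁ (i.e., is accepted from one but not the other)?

No

First remove the unreachable states {q3}; 5 states remain.
Initial partition by acceptance: {q0,q1,q2} | {q4,q5}.
On input 0, block {q0,q1,q2} splits into {q0,q2} and {q1}.
Refine {q0,q2} on symbol 1: members go to different blocks, giving {q0} and {q2}.
No further refinement is possible. Final partition (4 blocks): {q0} | {q4,q5} | {q1} | {q2}.
q4 and q5 lie in the same block of the stable partition, so they are equivalent — no string distinguishes them.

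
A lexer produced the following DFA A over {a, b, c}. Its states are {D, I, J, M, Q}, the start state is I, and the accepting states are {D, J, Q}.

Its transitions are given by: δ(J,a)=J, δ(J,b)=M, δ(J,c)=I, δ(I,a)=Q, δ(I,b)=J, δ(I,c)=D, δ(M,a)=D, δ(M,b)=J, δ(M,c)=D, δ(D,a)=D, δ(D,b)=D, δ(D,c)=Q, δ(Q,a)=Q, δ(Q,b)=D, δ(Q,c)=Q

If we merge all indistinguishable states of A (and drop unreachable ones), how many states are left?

All states are reachable from the start state.
Start with accepting vs non-accepting: {D,J,Q} | {I,M}.
Refine {D,J,Q} on symbol b: members go to different blocks, giving {D,Q} and {J}.
Stable partition: {D,Q} | {I,M} | {J} — 3 equivalence classes.

3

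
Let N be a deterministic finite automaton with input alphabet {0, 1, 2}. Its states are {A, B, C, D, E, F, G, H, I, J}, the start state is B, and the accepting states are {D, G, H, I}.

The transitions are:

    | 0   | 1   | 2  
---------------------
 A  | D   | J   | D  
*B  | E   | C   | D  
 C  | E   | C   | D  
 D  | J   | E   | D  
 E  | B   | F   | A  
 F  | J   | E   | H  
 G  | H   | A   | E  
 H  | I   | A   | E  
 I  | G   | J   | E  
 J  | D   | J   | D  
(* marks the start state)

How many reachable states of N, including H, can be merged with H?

Start with accepting vs non-accepting: {D,G,H,I} | {A,B,C,E,F,J}.
Refine {D,G,H,I} on symbol 0: members go to different blocks, giving {G,H,I} and {D}.
Split {A,B,C,E,F,J} by δ(·,0) → {B,C,E,F} and {A,J}.
On input 0, block {B,C,E,F} splits into {B,C,E} and {F}.
Split {B,C,E} by δ(·,1) → {B,C} and {E}.
The partition is now stable with 6 blocks: {G,H,I} | {B,C} | {D} | {A,J} | {F} | {E}.
The equivalence class containing H is {G,H,I}, of size 3.

3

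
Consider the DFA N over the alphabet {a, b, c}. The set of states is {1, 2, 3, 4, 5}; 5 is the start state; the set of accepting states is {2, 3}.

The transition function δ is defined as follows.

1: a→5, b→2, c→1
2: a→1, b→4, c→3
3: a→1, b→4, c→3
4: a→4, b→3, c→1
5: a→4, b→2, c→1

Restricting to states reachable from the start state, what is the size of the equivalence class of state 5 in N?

3

Every state is reachable, so we keep all 5.
Start with accepting vs non-accepting: {2,3} | {1,4,5}.
The partition is now stable with 2 blocks: {2,3} | {1,4,5}.
The equivalence class containing 5 is {1,4,5}, of size 3.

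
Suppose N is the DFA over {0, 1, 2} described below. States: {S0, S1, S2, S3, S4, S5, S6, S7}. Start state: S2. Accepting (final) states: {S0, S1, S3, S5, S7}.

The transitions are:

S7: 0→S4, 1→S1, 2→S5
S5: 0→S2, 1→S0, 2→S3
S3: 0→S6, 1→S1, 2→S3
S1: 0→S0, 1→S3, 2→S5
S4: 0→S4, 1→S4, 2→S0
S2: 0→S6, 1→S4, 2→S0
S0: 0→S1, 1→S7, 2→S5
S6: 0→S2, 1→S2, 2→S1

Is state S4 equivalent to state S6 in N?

Yes

Every state is reachable, so we keep all 8.
P0 = {S0,S1,S3,S5,S7} | {S2,S4,S6}.
Refine {S0,S1,S3,S5,S7} on symbol 0: members go to different blocks, giving {S3,S5,S7} and {S0,S1}.
No further refinement is possible. Final partition (3 blocks): {S3,S5,S7} | {S2,S4,S6} | {S0,S1}.
S4 and S6 lie in the same block of the stable partition, so they are equivalent — no string distinguishes them.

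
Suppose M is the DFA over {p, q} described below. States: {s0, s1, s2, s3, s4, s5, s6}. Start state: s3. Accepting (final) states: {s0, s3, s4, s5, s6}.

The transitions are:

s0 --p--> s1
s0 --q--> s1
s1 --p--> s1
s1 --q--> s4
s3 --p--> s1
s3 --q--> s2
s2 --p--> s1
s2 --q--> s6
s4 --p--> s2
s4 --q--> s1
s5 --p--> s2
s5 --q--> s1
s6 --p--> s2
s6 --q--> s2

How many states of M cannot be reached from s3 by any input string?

No path from s3 leads to s0, s5; the other 5 states are all reachable.

2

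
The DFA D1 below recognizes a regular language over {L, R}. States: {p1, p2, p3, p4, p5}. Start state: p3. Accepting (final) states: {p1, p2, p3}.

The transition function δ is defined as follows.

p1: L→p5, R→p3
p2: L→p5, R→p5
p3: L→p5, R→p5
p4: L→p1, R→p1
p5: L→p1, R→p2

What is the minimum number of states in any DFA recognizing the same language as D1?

3

States {p4} cannot be reached from the start state, so discard them.
Start with accepting vs non-accepting: {p1,p2,p3} | {p5}.
On input R, block {p1,p2,p3} splits into {p2,p3} and {p1}.
The partition is now stable with 3 blocks: {p2,p3} | {p5} | {p1}.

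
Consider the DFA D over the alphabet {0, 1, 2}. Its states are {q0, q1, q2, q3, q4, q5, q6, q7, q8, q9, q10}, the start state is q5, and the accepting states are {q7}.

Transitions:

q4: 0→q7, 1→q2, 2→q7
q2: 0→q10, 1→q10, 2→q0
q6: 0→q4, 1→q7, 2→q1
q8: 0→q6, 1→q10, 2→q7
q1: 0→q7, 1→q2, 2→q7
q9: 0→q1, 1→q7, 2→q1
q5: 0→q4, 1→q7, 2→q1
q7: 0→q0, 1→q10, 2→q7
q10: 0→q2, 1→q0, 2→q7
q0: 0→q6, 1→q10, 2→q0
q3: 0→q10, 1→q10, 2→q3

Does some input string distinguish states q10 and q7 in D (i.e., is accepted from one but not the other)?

Yes

First remove the unreachable states {q3,q8,q9}; 8 states remain.
Initial partition by acceptance: {q7} | {q0,q1,q2,q4,q5,q6,q10}.
On input 0, block {q0,q1,q2,q4,q5,q6,q10} splits into {q0,q2,q5,q6,q10} and {q1,q4}.
Split {q0,q2,q5,q6,q10} by δ(·,0) → {q0,q2,q10} and {q5,q6}.
On input 0, block {q0,q2,q10} splits into {q2,q10} and {q0}.
On input 1, block {q2,q10} splits into {q2} and {q10}.
No further refinement is possible. Final partition (6 blocks): {q7} | {q2} | {q1,q4} | {q5,q6} | {q0} | {q10}.
q10 and q7 end up in different blocks, so they are distinguishable. For instance, the string 'ε' is accepted from only q7.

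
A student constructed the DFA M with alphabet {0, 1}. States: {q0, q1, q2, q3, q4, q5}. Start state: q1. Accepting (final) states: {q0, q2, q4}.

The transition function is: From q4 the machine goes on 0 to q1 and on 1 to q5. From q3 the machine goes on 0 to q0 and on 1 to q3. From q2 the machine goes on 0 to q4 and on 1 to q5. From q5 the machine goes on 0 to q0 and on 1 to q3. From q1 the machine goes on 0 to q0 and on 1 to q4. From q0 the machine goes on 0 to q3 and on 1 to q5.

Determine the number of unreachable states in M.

BFS from q1 reaches {q0, q1, q3, q4, q5}; the 1 state(s) q2 are never visited.

1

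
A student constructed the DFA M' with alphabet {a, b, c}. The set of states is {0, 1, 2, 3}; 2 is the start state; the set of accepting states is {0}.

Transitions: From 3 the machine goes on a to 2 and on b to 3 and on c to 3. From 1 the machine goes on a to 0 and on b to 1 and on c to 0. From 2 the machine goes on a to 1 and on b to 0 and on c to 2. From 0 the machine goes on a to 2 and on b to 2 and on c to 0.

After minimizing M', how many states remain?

3

Reachable states from the start: {0,1,2}. Unreachable: {3} — drop them.
P0 = {0} | {1,2}.
Split {1,2} by δ(·,a) → {1} and {2}.
No further refinement is possible. Final partition (3 blocks): {0} | {1} | {2}.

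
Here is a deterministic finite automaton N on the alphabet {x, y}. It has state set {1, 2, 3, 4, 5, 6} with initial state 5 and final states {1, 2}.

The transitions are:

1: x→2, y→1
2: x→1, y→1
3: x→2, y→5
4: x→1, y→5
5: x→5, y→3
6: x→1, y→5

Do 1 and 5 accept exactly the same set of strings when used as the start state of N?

No

Reachable states from the start: {1,2,3,5}. Unreachable: {4,6} — drop them.
P0 = {1,2} | {3,5}.
On input x, block {3,5} splits into {3} and {5}.
The partition is now stable with 3 blocks: {1,2} | {3} | {5}.
1 and 5 end up in different blocks, so they are distinguishable. For instance, the string 'ε' is accepted from only 1.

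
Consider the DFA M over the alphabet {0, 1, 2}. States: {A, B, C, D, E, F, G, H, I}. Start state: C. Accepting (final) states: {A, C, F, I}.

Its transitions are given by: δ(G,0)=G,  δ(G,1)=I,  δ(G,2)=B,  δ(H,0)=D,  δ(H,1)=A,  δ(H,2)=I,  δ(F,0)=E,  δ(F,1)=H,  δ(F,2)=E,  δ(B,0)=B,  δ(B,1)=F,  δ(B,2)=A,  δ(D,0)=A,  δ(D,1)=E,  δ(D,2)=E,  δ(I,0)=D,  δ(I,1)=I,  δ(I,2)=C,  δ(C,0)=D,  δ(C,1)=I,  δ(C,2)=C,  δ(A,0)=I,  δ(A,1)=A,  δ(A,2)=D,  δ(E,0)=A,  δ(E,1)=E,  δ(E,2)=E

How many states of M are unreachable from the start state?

BFS from C reaches {A, C, D, E, I}; the 4 state(s) B, F, G, H are never visited.

4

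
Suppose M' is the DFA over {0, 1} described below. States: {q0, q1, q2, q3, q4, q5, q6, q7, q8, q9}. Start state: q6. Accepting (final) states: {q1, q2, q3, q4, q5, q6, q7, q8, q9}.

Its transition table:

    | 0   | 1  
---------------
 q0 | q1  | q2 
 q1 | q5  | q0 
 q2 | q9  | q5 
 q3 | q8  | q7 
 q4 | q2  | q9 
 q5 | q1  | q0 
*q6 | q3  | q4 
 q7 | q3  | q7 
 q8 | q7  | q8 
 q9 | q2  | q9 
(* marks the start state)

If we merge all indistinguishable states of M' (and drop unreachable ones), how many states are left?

All states are reachable from the start state.
Start with accepting vs non-accepting: {q1,q2,q3,q4,q5,q6,q7,q8,q9} | {q0}.
On input 1, block {q1,q2,q3,q4,q5,q6,q7,q8,q9} splits into {q2,q3,q4,q6,q7,q8,q9} and {q1,q5}.
Split {q2,q3,q4,q6,q7,q8,q9} by δ(·,1) → {q3,q4,q6,q7,q8,q9} and {q2}.
Split {q3,q4,q6,q7,q8,q9} by δ(·,0) → {q3,q6,q7,q8} and {q4,q9}.
On input 1, block {q3,q6,q7,q8} splits into {q3,q7,q8} and {q6}.
No further refinement is possible. Final partition (6 blocks): {q3,q7,q8} | {q0} | {q1,q5} | {q2} | {q4,q9} | {q6}.

6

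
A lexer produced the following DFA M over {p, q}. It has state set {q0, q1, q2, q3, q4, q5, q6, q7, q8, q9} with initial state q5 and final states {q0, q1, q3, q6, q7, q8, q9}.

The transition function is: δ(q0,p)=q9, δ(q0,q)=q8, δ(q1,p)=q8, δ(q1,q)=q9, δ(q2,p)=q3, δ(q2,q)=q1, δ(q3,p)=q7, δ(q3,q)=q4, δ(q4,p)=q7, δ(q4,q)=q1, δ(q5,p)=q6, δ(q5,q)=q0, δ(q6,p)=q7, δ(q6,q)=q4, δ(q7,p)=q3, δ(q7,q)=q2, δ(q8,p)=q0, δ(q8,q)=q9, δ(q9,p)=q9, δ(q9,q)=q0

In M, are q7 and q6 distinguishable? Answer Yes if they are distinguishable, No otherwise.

No

All states are reachable from the start state.
P0 = {q0,q1,q3,q6,q7,q8,q9} | {q2,q4,q5}.
Refine {q0,q1,q3,q6,q7,q8,q9} on symbol q: members go to different blocks, giving {q0,q1,q8,q9} and {q3,q6,q7}.
No further refinement is possible. Final partition (3 blocks): {q0,q1,q8,q9} | {q2,q4,q5} | {q3,q6,q7}.
q7 and q6 lie in the same block of the stable partition, so they are equivalent — no string distinguishes them.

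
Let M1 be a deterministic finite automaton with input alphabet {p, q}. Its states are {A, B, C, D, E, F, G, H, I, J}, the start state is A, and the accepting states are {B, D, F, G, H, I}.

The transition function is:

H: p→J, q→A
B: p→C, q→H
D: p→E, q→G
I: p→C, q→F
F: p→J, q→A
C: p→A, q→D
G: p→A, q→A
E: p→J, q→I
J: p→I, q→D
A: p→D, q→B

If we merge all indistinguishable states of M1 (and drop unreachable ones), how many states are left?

Every state is reachable, so we keep all 10.
Start with accepting vs non-accepting: {B,D,F,G,H,I} | {A,C,E,J}.
Split {B,D,F,G,H,I} by δ(·,q) → {B,D,I} and {F,G,H}.
On input p, block {A,C,E,J} splits into {A,J} and {C,E}.
No further refinement is possible. Final partition (4 blocks): {B,D,I} | {A,J} | {F,G,H} | {C,E}.

4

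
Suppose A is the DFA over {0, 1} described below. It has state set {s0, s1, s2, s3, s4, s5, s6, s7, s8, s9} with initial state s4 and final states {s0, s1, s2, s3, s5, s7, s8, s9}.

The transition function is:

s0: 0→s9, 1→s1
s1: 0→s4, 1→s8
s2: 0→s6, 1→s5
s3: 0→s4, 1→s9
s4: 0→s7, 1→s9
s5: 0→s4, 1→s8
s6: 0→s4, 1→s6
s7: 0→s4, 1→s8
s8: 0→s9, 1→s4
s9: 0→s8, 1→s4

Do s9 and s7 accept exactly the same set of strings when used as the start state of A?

States {s0,s1,s2,s3,s5,s6} cannot be reached from the start state, so discard them.
P0 = {s7,s8,s9} | {s4}.
Split {s7,s8,s9} by δ(·,0) → {s8,s9} and {s7}.
The partition is now stable with 3 blocks: {s8,s9} | {s4} | {s7}.
s9 and s7 end up in different blocks, so they are distinguishable. For instance, the string '0' is accepted from only s9.

No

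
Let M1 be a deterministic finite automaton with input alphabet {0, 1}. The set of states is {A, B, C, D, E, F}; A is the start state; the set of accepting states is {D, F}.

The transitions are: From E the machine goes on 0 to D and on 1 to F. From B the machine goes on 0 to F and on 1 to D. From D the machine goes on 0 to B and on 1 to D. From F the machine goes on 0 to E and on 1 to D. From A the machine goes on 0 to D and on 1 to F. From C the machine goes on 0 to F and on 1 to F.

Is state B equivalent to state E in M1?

Yes

First remove the unreachable states {C}; 5 states remain.
P0 = {D,F} | {A,B,E}.
Stable partition: {D,F} | {A,B,E} — 2 equivalence classes.
B and E lie in the same block of the stable partition, so they are equivalent — no string distinguishes them.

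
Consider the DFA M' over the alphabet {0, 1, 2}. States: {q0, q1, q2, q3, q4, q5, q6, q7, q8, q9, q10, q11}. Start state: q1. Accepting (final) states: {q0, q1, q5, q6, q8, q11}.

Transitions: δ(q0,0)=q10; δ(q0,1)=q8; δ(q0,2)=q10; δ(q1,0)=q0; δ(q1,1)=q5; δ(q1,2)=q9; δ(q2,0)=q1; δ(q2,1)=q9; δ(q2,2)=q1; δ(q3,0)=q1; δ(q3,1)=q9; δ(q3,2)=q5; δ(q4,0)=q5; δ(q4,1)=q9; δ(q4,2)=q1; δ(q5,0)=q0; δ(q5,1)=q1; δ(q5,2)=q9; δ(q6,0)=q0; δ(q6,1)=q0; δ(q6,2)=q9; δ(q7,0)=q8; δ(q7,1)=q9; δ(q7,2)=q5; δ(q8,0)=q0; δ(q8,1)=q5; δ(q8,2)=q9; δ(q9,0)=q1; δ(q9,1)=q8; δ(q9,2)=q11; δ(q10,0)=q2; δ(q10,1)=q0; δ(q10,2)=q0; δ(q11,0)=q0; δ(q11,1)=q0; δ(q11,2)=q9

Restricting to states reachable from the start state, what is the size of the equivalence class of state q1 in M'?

3

First remove the unreachable states {q3,q4,q6,q7}; 8 states remain.
Start with accepting vs non-accepting: {q0,q1,q5,q8,q11} | {q2,q9,q10}.
Split {q0,q1,q5,q8,q11} by δ(·,0) → {q1,q5,q8,q11} and {q0}.
Split {q1,q5,q8,q11} by δ(·,1) → {q1,q5,q8} and {q11}.
Refine {q2,q9,q10} on symbol 0: members go to different blocks, giving {q2,q9} and {q10}.
Refine {q2,q9} on symbol 1: members go to different blocks, giving {q2} and {q9}.
The partition is now stable with 6 blocks: {q1,q5,q8} | {q2} | {q0} | {q11} | {q10} | {q9}.
The equivalence class containing q1 is {q1,q5,q8}, of size 3.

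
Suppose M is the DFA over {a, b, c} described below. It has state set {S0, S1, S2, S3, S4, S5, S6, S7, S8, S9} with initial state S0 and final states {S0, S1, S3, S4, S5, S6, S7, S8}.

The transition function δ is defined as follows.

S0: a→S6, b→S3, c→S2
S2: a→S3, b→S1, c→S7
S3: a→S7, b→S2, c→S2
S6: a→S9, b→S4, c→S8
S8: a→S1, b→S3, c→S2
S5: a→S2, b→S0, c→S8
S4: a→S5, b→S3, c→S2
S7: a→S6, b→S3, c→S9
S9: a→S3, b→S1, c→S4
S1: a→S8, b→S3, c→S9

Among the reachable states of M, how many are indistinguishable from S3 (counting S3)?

All states are reachable from the start state.
Initial partition by acceptance: {S0,S1,S3,S4,S5,S6,S7,S8} | {S2,S9}.
Refine {S0,S1,S3,S4,S5,S6,S7,S8} on symbol a: members go to different blocks, giving {S0,S1,S3,S4,S7,S8} and {S5,S6}.
On input a, block {S0,S1,S3,S4,S7,S8} splits into {S0,S4,S7} and {S1,S3,S8}.
On input a, block {S1,S3,S8} splits into {S1,S8} and {S3}.
The partition is now stable with 5 blocks: {S0,S4,S7} | {S2,S9} | {S5,S6} | {S1,S8} | {S3}.
State S3 belongs to the block {S3}, which has 1 states.

1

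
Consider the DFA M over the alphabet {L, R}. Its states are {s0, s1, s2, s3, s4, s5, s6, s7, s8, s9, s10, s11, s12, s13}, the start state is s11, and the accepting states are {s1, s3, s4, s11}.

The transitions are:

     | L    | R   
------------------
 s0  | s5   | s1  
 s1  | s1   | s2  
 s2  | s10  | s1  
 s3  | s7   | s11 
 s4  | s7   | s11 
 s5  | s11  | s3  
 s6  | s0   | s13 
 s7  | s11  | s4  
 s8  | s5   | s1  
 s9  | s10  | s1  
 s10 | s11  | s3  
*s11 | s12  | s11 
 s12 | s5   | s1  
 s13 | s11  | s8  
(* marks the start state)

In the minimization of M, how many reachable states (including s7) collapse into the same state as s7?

3

First remove the unreachable states {s0,s6,s8,s9,s13}; 9 states remain.
Initial partition by acceptance: {s1,s3,s4,s11} | {s2,s5,s7,s10,s12}.
Split {s1,s3,s4,s11} by δ(·,L) → {s3,s4,s11} and {s1}.
Split {s2,s5,s7,s10,s12} by δ(·,L) → {s5,s7,s10} and {s2,s12}.
On input L, block {s3,s4,s11} splits into {s3,s4} and {s11}.
The partition is now stable with 5 blocks: {s3,s4} | {s5,s7,s10} | {s1} | {s2,s12} | {s11}.
State s7 belongs to the block {s5,s7,s10}, which has 3 states.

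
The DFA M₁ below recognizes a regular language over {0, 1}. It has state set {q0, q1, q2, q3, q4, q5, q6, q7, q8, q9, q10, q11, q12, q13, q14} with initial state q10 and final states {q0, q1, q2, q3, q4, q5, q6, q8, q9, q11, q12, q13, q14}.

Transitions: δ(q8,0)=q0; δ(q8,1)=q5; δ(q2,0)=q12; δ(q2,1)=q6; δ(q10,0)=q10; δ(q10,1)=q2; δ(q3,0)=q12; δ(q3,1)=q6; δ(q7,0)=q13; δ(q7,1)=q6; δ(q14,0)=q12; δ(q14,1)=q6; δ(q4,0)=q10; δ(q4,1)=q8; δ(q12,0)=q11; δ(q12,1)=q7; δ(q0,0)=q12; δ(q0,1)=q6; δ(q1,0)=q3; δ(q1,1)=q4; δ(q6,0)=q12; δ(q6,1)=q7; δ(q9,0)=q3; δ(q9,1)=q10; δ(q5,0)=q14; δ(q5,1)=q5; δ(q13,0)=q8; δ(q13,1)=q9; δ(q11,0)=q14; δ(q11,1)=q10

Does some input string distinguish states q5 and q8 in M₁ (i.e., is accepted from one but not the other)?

First remove the unreachable states {q1,q4}; 13 states remain.
Start with accepting vs non-accepting: {q0,q2,q3,q5,q6,q8,q9,q11,q12,q13,q14} | {q7,q10}.
Refine {q0,q2,q3,q5,q6,q8,q9,q11,q12,q13,q14} on symbol 1: members go to different blocks, giving {q0,q2,q3,q5,q8,q13,q14} and {q6,q9,q11,q12}.
Refine {q0,q2,q3,q5,q8,q13,q14} on symbol 0: members go to different blocks, giving {q0,q2,q3,q14} and {q5,q8,q13}.
On input 0, block {q7,q10} splits into {q7} and {q10}.
Split {q6,q9,q11,q12} by δ(·,0) → {q6,q12} and {q9,q11}.
Split {q6,q12} by δ(·,0) → {q6} and {q12}.
Split {q5,q8,q13} by δ(·,0) → {q5,q8} and {q13}.
The partition is now stable with 8 blocks: {q0,q2,q3,q14} | {q7} | {q6} | {q5,q8} | {q10} | {q9,q11} | {q12} | {q13}.
q5 and q8 lie in the same block of the stable partition, so they are equivalent — no string distinguishes them.

No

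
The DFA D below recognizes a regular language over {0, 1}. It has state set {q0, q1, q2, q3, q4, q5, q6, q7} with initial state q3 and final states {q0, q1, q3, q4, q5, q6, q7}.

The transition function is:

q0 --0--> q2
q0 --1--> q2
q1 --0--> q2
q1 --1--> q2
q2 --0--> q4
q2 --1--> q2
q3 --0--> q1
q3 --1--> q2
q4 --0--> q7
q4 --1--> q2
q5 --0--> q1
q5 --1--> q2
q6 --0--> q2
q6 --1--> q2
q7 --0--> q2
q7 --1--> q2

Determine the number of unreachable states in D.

BFS from q3 reaches {q1, q2, q3, q4, q7}; the 3 state(s) q0, q5, q6 are never visited.

3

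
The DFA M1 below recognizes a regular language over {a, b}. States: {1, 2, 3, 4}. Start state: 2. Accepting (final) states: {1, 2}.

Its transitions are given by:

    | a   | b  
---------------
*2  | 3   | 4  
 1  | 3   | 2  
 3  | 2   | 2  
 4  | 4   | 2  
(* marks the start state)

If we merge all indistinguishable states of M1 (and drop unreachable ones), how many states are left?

States {1} cannot be reached from the start state, so discard them.
Initial partition by acceptance: {2} | {3,4}.
On input a, block {3,4} splits into {3} and {4}.
Stable partition: {2} | {3} | {4} — 3 equivalence classes.

3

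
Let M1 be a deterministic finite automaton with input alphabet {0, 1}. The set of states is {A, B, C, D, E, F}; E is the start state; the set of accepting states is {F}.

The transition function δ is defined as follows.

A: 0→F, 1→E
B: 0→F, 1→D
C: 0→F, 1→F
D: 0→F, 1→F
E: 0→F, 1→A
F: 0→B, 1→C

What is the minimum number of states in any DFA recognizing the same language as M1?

P0 = {F} | {A,B,C,D,E}.
Refine {A,B,C,D,E} on symbol 1: members go to different blocks, giving {A,B,E} and {C,D}.
Refine {A,B,E} on symbol 1: members go to different blocks, giving {A,E} and {B}.
The partition is now stable with 4 blocks: {F} | {A,E} | {C,D} | {B}.

4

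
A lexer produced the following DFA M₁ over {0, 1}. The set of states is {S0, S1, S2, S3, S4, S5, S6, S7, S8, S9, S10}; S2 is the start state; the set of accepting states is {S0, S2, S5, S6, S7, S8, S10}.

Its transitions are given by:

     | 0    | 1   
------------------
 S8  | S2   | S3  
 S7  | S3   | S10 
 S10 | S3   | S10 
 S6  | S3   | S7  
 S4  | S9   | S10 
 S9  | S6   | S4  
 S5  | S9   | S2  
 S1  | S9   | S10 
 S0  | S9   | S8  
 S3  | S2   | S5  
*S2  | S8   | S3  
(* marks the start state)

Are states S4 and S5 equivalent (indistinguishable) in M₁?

Reachable states from the start: {S2,S3,S4,S5,S6,S7,S8,S9,S10}. Unreachable: {S0,S1} — drop them.
P0 = {S2,S5,S6,S7,S8,S10} | {S3,S4,S9}.
Split {S2,S5,S6,S7,S8,S10} by δ(·,0) → {S5,S6,S7,S10} and {S2,S8}.
Split {S5,S6,S7,S10} by δ(·,1) → {S6,S7,S10} and {S5}.
Refine {S3,S4,S9} on symbol 0: members go to different blocks, giving {S3} and {S4} and {S9}.
Stable partition: {S6,S7,S10} | {S3} | {S2,S8} | {S5} | {S4} | {S9} — 6 equivalence classes.
S4 and S5 end up in different blocks, so they are distinguishable. For instance, the string 'ε' is accepted from only S5.

No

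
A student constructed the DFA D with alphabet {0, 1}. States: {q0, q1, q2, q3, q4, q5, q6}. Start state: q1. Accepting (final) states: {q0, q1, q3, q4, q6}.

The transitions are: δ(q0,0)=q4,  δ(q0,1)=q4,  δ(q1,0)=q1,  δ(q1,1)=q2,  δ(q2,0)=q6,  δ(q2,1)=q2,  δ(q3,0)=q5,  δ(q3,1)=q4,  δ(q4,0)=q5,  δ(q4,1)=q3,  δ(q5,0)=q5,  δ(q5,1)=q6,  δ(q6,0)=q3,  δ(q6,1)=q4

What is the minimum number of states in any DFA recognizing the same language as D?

States {q0} cannot be reached from the start state, so discard them.
Initial partition by acceptance: {q1,q3,q4,q6} | {q2,q5}.
On input 0, block {q1,q3,q4,q6} splits into {q1,q6} and {q3,q4}.
On input 0, block {q1,q6} splits into {q1} and {q6}.
On input 0, block {q2,q5} splits into {q2} and {q5}.
No further refinement is possible. Final partition (5 blocks): {q1} | {q2} | {q3,q4} | {q6} | {q5}.

5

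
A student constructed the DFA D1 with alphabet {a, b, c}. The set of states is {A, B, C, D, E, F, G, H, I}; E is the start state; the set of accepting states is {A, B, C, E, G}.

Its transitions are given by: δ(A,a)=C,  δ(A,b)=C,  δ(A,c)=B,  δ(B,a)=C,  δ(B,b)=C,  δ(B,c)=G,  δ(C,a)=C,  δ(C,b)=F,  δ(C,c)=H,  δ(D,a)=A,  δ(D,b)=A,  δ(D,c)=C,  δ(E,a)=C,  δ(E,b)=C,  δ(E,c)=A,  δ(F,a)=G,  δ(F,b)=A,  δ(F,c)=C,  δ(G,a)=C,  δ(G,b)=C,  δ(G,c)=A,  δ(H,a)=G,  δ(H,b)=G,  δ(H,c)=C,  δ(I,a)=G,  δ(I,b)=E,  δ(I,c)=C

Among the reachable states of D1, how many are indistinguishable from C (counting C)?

1

First remove the unreachable states {D,I}; 7 states remain.
Start with accepting vs non-accepting: {A,B,C,E,G} | {F,H}.
On input b, block {A,B,C,E,G} splits into {A,B,E,G} and {C}.
No further refinement is possible. Final partition (3 blocks): {A,B,E,G} | {F,H} | {C}.
The equivalence class containing C is {C}, of size 1.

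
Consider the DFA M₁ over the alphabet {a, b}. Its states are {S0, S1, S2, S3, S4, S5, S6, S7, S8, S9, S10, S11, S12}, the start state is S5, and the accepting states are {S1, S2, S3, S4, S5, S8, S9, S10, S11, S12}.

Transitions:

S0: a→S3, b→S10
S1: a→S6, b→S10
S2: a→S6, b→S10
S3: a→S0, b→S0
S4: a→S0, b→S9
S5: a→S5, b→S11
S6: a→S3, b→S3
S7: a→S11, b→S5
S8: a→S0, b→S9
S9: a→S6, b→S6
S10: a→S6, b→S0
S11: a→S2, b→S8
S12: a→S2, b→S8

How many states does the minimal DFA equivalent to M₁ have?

5

States {S1,S4,S7,S12} cannot be reached from the start state, so discard them.
Initial partition by acceptance: {S2,S3,S5,S8,S9,S10,S11} | {S0,S6}.
On input a, block {S2,S3,S5,S8,S9,S10,S11} splits into {S2,S3,S8,S9,S10} and {S5,S11}.
Refine {S2,S3,S8,S9,S10} on symbol b: members go to different blocks, giving {S3,S9,S10} and {S2,S8}.
Split {S5,S11} by δ(·,a) → {S5} and {S11}.
Stable partition: {S3,S9,S10} | {S0,S6} | {S5} | {S2,S8} | {S11} — 5 equivalence classes.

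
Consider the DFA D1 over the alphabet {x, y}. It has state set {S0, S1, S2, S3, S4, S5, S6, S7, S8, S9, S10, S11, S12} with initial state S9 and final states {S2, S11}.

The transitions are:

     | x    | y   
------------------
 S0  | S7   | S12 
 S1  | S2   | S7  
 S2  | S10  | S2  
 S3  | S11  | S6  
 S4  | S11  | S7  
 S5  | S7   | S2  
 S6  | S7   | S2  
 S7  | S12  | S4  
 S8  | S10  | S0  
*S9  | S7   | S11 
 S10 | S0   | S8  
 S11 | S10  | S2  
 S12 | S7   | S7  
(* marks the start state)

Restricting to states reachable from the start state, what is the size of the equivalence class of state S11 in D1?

2

Reachable states from the start: {S0,S2,S4,S7,S8,S9,S10,S11,S12}. Unreachable: {S1,S3,S5,S6} — drop them.
Start with accepting vs non-accepting: {S2,S11} | {S0,S4,S7,S8,S9,S10,S12}.
Refine {S0,S4,S7,S8,S9,S10,S12} on symbol x: members go to different blocks, giving {S0,S7,S8,S9,S10,S12} and {S4}.
On input y, block {S0,S7,S8,S9,S10,S12} splits into {S0,S8,S10,S12} and {S7} and {S9}.
Refine {S0,S8,S10,S12} on symbol x: members go to different blocks, giving {S0,S12} and {S8,S10}.
Refine {S0,S12} on symbol y: members go to different blocks, giving {S0} and {S12}.
Split {S8,S10} by δ(·,x) → {S8} and {S10}.
Stable partition: {S2,S11} | {S0} | {S4} | {S7} | {S9} | {S8} | {S12} | {S10} — 8 equivalence classes.
The equivalence class containing S11 is {S2,S11}, of size 2.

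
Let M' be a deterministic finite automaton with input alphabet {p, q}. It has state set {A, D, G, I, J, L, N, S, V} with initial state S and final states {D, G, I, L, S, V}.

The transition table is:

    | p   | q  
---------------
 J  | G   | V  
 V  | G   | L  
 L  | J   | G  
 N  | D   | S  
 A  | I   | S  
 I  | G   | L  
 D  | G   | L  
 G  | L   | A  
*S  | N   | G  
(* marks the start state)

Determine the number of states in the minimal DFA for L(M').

6

All states are reachable from the start state.
Start with accepting vs non-accepting: {D,G,I,L,S,V} | {A,J,N}.
Split {D,G,I,L,S,V} by δ(·,p) → {D,G,I,V} and {L,S}.
Split {D,G,I,V} by δ(·,p) → {D,I,V} and {G}.
On input p, block {A,J,N} splits into {A,N} and {J}.
On input p, block {L,S} splits into {S} and {L}.
No further refinement is possible. Final partition (6 blocks): {D,I,V} | {A,N} | {S} | {G} | {J} | {L}.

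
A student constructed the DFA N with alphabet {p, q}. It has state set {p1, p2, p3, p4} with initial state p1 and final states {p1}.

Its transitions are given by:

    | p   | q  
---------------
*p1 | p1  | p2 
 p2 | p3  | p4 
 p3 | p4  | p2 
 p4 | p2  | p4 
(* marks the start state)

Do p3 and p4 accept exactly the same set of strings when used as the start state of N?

Yes

Initial partition by acceptance: {p1} | {p2,p3,p4}.
No further refinement is possible. Final partition (2 blocks): {p1} | {p2,p3,p4}.
p3 and p4 lie in the same block of the stable partition, so they are equivalent — no string distinguishes them.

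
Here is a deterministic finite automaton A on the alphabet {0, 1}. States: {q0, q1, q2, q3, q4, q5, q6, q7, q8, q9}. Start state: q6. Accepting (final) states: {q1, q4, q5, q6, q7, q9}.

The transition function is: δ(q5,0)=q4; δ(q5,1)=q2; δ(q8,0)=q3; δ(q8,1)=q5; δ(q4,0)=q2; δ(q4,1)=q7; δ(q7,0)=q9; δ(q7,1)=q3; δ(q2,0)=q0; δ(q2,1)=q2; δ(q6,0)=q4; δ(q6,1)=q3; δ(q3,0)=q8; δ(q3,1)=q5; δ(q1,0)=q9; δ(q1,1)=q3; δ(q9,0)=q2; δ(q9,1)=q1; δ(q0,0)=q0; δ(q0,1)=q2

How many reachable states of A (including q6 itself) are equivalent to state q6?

P0 = {q1,q4,q5,q6,q7,q9} | {q0,q2,q3,q8}.
On input 0, block {q1,q4,q5,q6,q7,q9} splits into {q1,q5,q6,q7} and {q4,q9}.
Refine {q0,q2,q3,q8} on symbol 1: members go to different blocks, giving {q0,q2} and {q3,q8}.
Split {q1,q5,q6,q7} by δ(·,1) → {q1,q6,q7} and {q5}.
No further refinement is possible. Final partition (5 blocks): {q1,q6,q7} | {q0,q2} | {q4,q9} | {q3,q8} | {q5}.
State q6 belongs to the block {q1,q6,q7}, which has 3 states.

3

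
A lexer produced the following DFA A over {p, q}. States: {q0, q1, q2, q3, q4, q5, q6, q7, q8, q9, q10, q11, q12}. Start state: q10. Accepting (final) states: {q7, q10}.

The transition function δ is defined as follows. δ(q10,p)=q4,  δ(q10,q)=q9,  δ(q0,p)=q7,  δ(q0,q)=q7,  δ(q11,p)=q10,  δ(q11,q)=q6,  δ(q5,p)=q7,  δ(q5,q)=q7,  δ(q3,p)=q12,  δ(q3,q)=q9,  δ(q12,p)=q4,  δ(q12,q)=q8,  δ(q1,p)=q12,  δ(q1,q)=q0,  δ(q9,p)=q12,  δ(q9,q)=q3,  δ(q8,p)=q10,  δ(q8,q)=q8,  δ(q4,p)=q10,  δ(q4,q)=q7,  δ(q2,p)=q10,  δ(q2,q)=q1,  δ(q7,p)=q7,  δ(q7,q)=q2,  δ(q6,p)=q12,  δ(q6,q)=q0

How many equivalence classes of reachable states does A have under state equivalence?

States {q5,q6,q11} cannot be reached from the start state, so discard them.
Start with accepting vs non-accepting: {q7,q10} | {q0,q1,q2,q3,q4,q8,q9,q12}.
Refine {q7,q10} on symbol p: members go to different blocks, giving {q7} and {q10}.
Split {q0,q1,q2,q3,q4,q8,q9,q12} by δ(·,p) → {q1,q3,q9,q12} and {q2,q4,q8} and {q0}.
On input p, block {q1,q3,q9,q12} splits into {q1,q3,q9} and {q12}.
Split {q1,q3,q9} by δ(·,q) → {q3,q9} and {q1}.
Split {q2,q4,q8} by δ(·,q) → {q2} and {q4} and {q8}.
No further refinement is possible. Final partition (9 blocks): {q7} | {q3,q9} | {q10} | {q2} | {q0} | {q12} | {q1} | {q4} | {q8}.

9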